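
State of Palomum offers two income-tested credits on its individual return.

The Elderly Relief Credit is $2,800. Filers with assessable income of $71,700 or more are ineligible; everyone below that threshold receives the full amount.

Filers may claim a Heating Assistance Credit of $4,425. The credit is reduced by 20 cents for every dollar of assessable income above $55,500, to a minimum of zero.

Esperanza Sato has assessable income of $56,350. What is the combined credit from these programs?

$7,055

Elderly Relief Credit: $56,350 is below the $71,700 cutoff, so the full $2,800 applies.
Heating Assistance Credit: 20% of the $850 excess over $55,500 is $170; credit = $4,425 − $170 = $4,255.
Total: $2,800 + $4,255 = $7,055.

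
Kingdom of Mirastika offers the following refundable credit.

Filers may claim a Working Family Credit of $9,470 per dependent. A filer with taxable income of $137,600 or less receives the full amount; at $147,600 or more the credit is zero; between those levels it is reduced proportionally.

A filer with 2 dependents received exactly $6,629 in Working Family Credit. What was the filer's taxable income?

Full credit = 2 × $9,470 = $18,940.
$6,629 is 6,629/18,940 of the full $18,940, so 12,311/18,940 of the $10,000 range has been used: income = $137,600 + $10,000 × 12,311/18,940 = $144,100.

$144,100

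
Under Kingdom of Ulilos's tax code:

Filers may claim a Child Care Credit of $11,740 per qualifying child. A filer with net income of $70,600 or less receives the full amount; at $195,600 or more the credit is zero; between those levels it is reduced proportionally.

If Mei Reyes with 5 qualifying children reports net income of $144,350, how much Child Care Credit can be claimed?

Child Care Credit: base = 5 × $11,740 = $58,700. $144,350 is $73,750 into a $125,000 phase-out range, leaving 51,250/125,000 of the credit: $58,700 × 51,250/125,000 = $24,067.

$24,067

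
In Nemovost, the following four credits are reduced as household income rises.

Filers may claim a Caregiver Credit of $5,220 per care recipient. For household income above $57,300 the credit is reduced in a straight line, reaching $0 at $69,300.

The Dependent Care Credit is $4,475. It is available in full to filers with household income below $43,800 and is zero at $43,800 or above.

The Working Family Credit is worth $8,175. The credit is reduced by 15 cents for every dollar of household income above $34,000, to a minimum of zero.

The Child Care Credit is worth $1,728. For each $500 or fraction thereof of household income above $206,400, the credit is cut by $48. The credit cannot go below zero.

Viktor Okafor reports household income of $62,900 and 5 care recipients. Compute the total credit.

Caregiver Credit: base = 5 × $5,220 = $26,100. $62,900 is $5,600 into a $12,000 phase-out range, leaving 6,400/12,000 of the credit: $26,100 × 6,400/12,000 = $13,920.
Dependent Care Credit: $62,900 meets or exceeds the $43,800 cutoff, so the credit is $0.
Working Family Credit: 15% of the $28,900 excess over $34,000 is $4,335; credit = $8,175 − $4,335 = $3,840.
Child Care Credit: $62,900 is at or below the $206,400 threshold, so the full $1,728 applies.
Total: $13,920 + $0 + $3,840 + $1,728 = $19,488.

$19,488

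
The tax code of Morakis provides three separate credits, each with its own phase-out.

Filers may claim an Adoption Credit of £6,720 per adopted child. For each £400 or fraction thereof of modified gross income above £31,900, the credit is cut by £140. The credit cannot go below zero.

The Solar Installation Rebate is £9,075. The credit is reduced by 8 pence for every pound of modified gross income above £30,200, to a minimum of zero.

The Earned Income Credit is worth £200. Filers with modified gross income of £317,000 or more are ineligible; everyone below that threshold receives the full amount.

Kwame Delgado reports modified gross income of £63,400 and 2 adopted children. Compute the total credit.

Adoption Credit: base = 2 × £6,720 = £13,440. income exceeds £31,900 by £31,500, which is 79 full-or-partial £400 increments; reduction = 79 × £140 = £11,060, leaving £2,380.
Solar Installation Rebate: 8% of the £33,200 excess over £30,200 is £2,656; credit = £9,075 − £2,656 = £6,419.
Earned Income Credit: £63,400 is below the £317,000 cutoff, so the full £200 applies.
Total: £2,380 + £6,419 + £200 = £8,999.

£8,999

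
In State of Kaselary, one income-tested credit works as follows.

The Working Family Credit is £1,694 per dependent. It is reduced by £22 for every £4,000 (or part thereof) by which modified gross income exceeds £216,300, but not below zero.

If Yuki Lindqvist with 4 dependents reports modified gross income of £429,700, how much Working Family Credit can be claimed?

Working Family Credit: base = 4 × £1,694 = £6,776. income exceeds £216,300 by £213,400, which is 54 full-or-partial £4,000 increments; reduction = 54 × £22 = £1,188, leaving £5,588.

£5,588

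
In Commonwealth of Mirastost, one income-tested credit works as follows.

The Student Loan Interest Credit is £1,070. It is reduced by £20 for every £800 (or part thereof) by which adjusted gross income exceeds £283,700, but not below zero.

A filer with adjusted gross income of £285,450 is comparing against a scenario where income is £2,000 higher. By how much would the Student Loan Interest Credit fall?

£40

At £285,450 — income exceeds £283,700 by £1,750, which is 3 full-or-partial £800 increments; reduction = 3 × £20 = £60, leaving £1,010.
At £287,450 — income exceeds £283,700 by £3,750, which is 5 full-or-partial £800 increments; reduction = 5 × £20 = £100, leaving £970.
Lost: £1,010 − £970 = £40.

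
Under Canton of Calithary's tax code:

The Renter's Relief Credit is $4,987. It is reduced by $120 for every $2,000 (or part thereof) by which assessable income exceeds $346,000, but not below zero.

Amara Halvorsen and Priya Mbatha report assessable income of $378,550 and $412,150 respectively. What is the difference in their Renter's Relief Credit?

Amara ($378,550): Renter's Relief Credit: income exceeds $346,000 by $32,550, which is 17 full-or-partial $2,000 increments; reduction = 17 × $120 = $2,040, leaving $2,947.
Priya ($412,150): Renter's Relief Credit: income exceeds $346,000 by $66,150, which is 34 full-or-partial $2,000 increments; reduction = 34 × $120 = $4,080, leaving $907.
Difference: |$2,947 − $907| = $2,040.

$2,040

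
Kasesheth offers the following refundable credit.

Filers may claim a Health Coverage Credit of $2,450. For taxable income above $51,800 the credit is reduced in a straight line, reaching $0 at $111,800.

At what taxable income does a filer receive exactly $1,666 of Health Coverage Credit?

$71,000

$1,666 is 1,666/2,450 of the full $2,450, so 784/2,450 of the $60,000 range has been used: income = $51,800 + $60,000 × 784/2,450 = $71,000.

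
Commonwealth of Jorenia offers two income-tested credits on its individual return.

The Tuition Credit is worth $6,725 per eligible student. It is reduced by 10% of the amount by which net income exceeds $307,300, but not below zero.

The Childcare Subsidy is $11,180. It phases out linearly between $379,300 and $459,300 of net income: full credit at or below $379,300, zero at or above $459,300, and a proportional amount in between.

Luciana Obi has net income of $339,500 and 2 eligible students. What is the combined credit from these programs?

Tuition Credit: base = 2 × $6,725 = $13,450. 10% of the $32,200 excess over $307,300 is $3,220; credit = $13,450 − $3,220 = $10,230.
Childcare Subsidy: $339,500 is at or below the $379,300 threshold, so the full $11,180 applies.
Total: $10,230 + $11,180 = $21,410.

$21,410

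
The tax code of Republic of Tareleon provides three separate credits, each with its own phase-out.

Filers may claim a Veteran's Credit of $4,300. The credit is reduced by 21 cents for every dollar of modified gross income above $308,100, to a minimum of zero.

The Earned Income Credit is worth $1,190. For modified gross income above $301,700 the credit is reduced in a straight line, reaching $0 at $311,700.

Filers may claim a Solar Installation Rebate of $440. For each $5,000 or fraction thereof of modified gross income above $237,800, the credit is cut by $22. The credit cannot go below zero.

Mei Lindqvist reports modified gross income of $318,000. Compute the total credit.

Veteran's Credit: 21% of the $9,900 excess over $308,100 is $2,079; credit = $4,300 − $2,079 = $2,221.
Earned Income Credit: $318,000 is at or above $311,700, so the credit is $0.
Solar Installation Rebate: income exceeds $237,800 by $80,200, which is 17 full-or-partial $5,000 increments; reduction = 17 × $22 = $374, leaving $66.
Total: $2,221 + $0 + $66 = $2,287.

$2,287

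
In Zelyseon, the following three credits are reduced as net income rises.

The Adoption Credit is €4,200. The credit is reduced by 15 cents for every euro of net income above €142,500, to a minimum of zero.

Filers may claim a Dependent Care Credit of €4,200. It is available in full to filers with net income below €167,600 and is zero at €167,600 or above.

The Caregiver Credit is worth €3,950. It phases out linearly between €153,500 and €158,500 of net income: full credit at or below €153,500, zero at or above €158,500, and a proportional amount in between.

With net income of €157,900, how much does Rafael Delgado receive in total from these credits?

Adoption Credit: 15% of the €15,400 excess over €142,500 is €2,310; credit = €4,200 − €2,310 = €1,890.
Dependent Care Credit: €157,900 is below the €167,600 cutoff, so the full €4,200 applies.
Caregiver Credit: €157,900 is €4,400 into a €5,000 phase-out range, leaving 600/5,000 of the credit: €3,950 × 600/5,000 = €474.
Total: €1,890 + €4,200 + €474 = €6,564.

€6,564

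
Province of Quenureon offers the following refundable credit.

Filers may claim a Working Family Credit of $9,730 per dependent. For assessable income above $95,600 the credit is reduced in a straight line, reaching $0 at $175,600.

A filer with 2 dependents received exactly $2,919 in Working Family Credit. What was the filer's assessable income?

Full credit = 2 × $9,730 = $19,460.
$2,919 is 2,919/19,460 of the full $19,460, so 16,541/19,460 of the $80,000 range has been used: income = $95,600 + $80,000 × 16,541/19,460 = $163,600.

$163,600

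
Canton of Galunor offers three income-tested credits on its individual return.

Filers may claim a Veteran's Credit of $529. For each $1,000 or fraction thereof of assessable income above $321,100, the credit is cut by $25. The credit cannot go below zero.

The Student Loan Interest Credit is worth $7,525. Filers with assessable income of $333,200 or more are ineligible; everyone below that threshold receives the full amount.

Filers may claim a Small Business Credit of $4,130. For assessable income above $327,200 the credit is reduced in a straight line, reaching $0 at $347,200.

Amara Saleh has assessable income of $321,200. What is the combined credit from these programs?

$12,159

Veteran's Credit: income exceeds $321,100 by $100, which is 1 full-or-partial $1,000 increment; reduction = 1 × $25 = $25, leaving $504.
Student Loan Interest Credit: $321,200 is below the $333,200 cutoff, so the full $7,525 applies.
Small Business Credit: $321,200 is at or below the $327,200 threshold, so the full $4,130 applies.
Total: $504 + $7,525 + $4,130 = $12,159.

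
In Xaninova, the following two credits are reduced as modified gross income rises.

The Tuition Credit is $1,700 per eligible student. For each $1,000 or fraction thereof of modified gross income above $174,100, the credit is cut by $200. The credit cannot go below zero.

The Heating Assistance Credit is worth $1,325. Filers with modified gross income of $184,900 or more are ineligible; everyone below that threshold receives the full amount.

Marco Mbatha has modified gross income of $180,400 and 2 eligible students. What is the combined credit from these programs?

Tuition Credit: base = 2 × $1,700 = $3,400. income exceeds $174,100 by $6,300, which is 7 full-or-partial $1,000 increments; reduction = 7 × $200 = $1,400, leaving $2,000.
Heating Assistance Credit: $180,400 is below the $184,900 cutoff, so the full $1,325 applies.
Total: $2,000 + $1,325 = $3,325.

$3,325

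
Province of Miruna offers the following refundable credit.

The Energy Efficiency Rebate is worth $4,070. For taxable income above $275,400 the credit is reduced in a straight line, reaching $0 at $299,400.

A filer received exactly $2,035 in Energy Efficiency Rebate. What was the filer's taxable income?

$2,035 is 2,035/4,070 of the full $4,070, so 2,035/4,070 of the $24,000 range has been used: income = $275,400 + $24,000 × 2,035/4,070 = $287,400.

$287,400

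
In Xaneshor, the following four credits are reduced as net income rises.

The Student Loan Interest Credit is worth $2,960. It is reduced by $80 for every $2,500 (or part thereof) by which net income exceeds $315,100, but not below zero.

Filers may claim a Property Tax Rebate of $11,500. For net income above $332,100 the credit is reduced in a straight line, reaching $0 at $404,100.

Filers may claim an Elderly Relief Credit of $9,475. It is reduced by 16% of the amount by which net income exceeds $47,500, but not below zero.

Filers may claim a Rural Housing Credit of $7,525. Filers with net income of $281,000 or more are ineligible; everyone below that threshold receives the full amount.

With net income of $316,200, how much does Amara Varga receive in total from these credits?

$14,380

Student Loan Interest Credit: income exceeds $315,100 by $1,100, which is 1 full-or-partial $2,500 increment; reduction = 1 × $80 = $80, leaving $2,880.
Property Tax Rebate: $316,200 is at or below the $332,100 threshold, so the full $11,500 applies.
Elderly Relief Credit: 16% of the $268,700 excess over $47,500 is $42,992 ≥ base, so the credit is $0.
Rural Housing Credit: $316,200 meets or exceeds the $281,000 cutoff, so the credit is $0.
Total: $2,880 + $11,500 + $0 + $0 = $14,380.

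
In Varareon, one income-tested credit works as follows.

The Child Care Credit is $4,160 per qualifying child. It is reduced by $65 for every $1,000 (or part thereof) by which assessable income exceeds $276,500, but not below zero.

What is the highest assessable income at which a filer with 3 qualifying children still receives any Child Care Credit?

$467,500

Full credit = 3 × $4,160 = $12,480.
After 191 increments the reduction is 191 × $65 = $12,415, leaving $65; one more increment wipes it out. Increment 191 ends at excess 191 × $1,000 = $191,000, so the highest qualifying income is $276,500 + $191,000 = $467,500.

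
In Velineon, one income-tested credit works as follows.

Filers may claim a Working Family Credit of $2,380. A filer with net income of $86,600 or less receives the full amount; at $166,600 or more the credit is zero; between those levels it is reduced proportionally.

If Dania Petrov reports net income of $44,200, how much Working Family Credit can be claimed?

Working Family Credit: $44,200 is at or below the $86,600 threshold, so the full $2,380 applies.

$2,380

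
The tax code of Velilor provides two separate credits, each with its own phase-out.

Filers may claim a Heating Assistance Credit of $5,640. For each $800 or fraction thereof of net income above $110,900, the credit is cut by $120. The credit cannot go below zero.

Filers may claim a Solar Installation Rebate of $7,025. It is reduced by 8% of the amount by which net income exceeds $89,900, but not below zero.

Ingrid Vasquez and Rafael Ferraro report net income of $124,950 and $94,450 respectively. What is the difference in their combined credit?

Ingrid ($124,950): Heating Assistance Credit: income exceeds $110,900 by $14,050, which is 18 full-or-partial $800 increments; reduction = 18 × $120 = $2,160, leaving $3,480. Solar Installation Rebate: 8% of the $35,050 excess over $89,900 is $2,804; credit = $7,025 − $2,804 = $4,221. total $3,480 + $4,221 = $7,701
Rafael ($94,450): Heating Assistance Credit: $94,450 is at or below the $110,900 threshold, so the full $5,640 applies. Solar Installation Rebate: 8% of the $4,550 excess over $89,900 is $364; credit = $7,025 − $364 = $6,661. total $5,640 + $6,661 = $12,301
Difference: |$7,701 − $12,301| = $4,600.

$4,600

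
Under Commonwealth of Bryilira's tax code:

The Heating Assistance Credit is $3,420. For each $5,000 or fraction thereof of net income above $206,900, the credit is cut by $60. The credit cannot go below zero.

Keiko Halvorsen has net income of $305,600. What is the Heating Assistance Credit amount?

Heating Assistance Credit: income exceeds $206,900 by $98,700, which is 20 full-or-partial $5,000 increments; reduction = 20 × $60 = $1,200, leaving $2,220.

$2,220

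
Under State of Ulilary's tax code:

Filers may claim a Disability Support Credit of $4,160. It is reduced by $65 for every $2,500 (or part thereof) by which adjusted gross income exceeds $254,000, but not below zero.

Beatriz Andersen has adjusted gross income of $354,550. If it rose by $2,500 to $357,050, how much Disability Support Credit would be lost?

At $354,550 — income exceeds $254,000 by $100,550, which is 41 full-or-partial $2,500 increments; reduction = 41 × $65 = $2,665, leaving $1,495.
At $357,050 — income exceeds $254,000 by $103,050, which is 42 full-or-partial $2,500 increments; reduction = 42 × $65 = $2,730, leaving $1,430.
Lost: $1,495 − $1,430 = $65.

$65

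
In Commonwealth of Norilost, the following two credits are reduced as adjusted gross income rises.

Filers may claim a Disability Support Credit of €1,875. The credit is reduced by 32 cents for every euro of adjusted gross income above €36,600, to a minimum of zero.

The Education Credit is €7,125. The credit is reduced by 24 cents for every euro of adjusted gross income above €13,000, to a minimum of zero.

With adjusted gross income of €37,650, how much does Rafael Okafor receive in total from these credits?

€2,748

Disability Support Credit: 32% of the €1,050 excess over €36,600 is €336; credit = €1,875 − €336 = €1,539.
Education Credit: 24% of the €24,650 excess over €13,000 is €5,916; credit = €7,125 − €5,916 = €1,209.
Total: €1,539 + €1,209 = €2,748.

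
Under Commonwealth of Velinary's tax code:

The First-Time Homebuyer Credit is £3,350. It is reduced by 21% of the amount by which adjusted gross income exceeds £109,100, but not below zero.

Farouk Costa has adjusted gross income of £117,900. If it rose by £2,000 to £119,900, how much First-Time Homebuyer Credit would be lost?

At £117,900 — 21% of the £8,800 excess over £109,100 is £1,848; credit = £3,350 − £1,848 = £1,502.
At £119,900 — 21% of the £10,800 excess over £109,100 is £2,268; credit = £3,350 − £2,268 = £1,082.
Lost: £1,502 − £1,082 = £420.

£420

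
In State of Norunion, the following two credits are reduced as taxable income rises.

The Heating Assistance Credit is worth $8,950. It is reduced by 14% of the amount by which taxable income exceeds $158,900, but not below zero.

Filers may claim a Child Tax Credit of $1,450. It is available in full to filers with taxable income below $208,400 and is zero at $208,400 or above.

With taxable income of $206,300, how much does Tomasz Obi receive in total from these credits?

Heating Assistance Credit: 14% of the $47,400 excess over $158,900 is $6,636; credit = $8,950 − $6,636 = $2,314.
Child Tax Credit: $206,300 is below the $208,400 cutoff, so the full $1,450 applies.
Total: $2,314 + $1,450 = $3,764.

$3,764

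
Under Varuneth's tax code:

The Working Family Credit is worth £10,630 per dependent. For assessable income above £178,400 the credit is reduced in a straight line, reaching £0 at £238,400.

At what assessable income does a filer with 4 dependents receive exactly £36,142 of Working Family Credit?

£187,400

Full credit = 4 × £10,630 = £42,520.
£36,142 is 36,142/42,520 of the full £42,520, so 6,378/42,520 of the £60,000 range has been used: income = £178,400 + £60,000 × 6,378/42,520 = £187,400.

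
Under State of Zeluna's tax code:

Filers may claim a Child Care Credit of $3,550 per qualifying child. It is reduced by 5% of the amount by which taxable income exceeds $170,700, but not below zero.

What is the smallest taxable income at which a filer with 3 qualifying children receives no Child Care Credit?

Full credit = 3 × $3,550 = $10,650.
The credit falls by 5% of each dollar above $170,700, so it reaches zero when the excess is $10,650 / 5% = $213,000: income = $170,700 + $213,000 = $383,700.

$383,700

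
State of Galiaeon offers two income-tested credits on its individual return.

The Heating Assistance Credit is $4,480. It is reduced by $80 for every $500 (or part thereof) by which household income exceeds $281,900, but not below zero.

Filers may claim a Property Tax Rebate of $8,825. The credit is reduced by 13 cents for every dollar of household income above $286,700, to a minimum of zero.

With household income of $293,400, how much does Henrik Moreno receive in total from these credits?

Heating Assistance Credit: income exceeds $281,900 by $11,500, which is 23 full-or-partial $500 increments; reduction = 23 × $80 = $1,840, leaving $2,640.
Property Tax Rebate: 13% of the $6,700 excess over $286,700 is $871; credit = $8,825 − $871 = $7,954.
Total: $2,640 + $7,954 = $10,594.

$10,594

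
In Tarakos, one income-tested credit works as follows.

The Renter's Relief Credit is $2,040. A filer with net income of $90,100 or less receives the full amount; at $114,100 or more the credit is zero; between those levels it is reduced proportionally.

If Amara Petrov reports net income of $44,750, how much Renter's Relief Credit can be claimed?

$2,040

Renter's Relief Credit: $44,750 is at or below the $90,100 threshold, so the full $2,040 applies.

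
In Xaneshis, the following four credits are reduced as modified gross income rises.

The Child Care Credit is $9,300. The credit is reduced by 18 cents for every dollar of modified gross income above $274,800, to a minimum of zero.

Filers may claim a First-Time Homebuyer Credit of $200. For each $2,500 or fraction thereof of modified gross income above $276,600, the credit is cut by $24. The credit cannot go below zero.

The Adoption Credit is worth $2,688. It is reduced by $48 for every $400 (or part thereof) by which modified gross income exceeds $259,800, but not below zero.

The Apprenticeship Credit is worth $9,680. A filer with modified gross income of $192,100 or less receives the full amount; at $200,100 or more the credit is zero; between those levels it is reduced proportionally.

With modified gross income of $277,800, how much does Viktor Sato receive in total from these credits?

Child Care Credit: 18% of the $3,000 excess over $274,800 is $540; credit = $9,300 − $540 = $8,760.
First-Time Homebuyer Credit: income exceeds $276,600 by $1,200, which is 1 full-or-partial $2,500 increment; reduction = 1 × $24 = $24, leaving $176.
Adoption Credit: income exceeds $259,800 by $18,000, which is 45 full-or-partial $400 increments; reduction = 45 × $48 = $2,160, leaving $528.
Apprenticeship Credit: $277,800 is at or above $200,100, so the credit is $0.
Total: $8,760 + $176 + $528 + $0 = $9,464.

$9,464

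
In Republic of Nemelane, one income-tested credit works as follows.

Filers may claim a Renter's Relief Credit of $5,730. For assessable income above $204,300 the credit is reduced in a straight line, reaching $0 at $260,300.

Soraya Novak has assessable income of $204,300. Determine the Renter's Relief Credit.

Renter's Relief Credit: $204,300 is at or below the $204,300 threshold, so the full $5,730 applies.

$5,730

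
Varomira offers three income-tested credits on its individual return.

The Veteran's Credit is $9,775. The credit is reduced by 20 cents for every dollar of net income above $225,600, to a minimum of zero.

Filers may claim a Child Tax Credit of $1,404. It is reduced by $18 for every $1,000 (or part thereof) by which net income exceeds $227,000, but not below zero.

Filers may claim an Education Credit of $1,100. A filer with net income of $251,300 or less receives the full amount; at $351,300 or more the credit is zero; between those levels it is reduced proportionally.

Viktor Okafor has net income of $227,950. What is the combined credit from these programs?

Veteran's Credit: 20% of the $2,350 excess over $225,600 is $470; credit = $9,775 − $470 = $9,305.
Child Tax Credit: income exceeds $227,000 by $950, which is 1 full-or-partial $1,000 increment; reduction = 1 × $18 = $18, leaving $1,386.
Education Credit: $227,950 is at or below the $251,300 threshold, so the full $1,100 applies.
Total: $9,305 + $1,386 + $1,100 = $11,791.

$11,791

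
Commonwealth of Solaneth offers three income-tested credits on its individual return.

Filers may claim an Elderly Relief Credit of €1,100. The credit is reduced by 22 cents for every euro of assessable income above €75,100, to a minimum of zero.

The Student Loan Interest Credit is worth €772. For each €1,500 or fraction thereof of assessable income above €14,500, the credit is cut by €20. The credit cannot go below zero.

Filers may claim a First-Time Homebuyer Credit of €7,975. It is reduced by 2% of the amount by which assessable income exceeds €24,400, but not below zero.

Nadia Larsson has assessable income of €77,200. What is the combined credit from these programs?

€7,557

Elderly Relief Credit: 22% of the €2,100 excess over €75,100 is €462; credit = €1,100 − €462 = €638.
Student Loan Interest Credit: income exceeds €14,500 by €62,700 → 42 increments × €20 = €840 ≥ base, so the credit is €0.
First-Time Homebuyer Credit: 2% of the €52,800 excess over €24,400 is €1,056; credit = €7,975 − €1,056 = €6,919.
Total: €638 + €0 + €6,919 = €7,557.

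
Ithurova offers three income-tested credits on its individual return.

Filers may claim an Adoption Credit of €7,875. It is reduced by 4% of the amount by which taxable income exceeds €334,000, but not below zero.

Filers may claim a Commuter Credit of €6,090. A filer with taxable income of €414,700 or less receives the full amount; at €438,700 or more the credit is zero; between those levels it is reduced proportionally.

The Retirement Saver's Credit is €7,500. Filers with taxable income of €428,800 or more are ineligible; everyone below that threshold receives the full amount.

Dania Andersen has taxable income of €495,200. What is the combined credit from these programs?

Adoption Credit: 4% of the €161,200 excess over €334,000 is €6,448; credit = €7,875 − €6,448 = €1,427.
Commuter Credit: €495,200 is at or above €438,700, so the credit is €0.
Retirement Saver's Credit: €495,200 meets or exceeds the €428,800 cutoff, so the credit is €0.
Total: €1,427 + €0 + €0 = €1,427.

€1,427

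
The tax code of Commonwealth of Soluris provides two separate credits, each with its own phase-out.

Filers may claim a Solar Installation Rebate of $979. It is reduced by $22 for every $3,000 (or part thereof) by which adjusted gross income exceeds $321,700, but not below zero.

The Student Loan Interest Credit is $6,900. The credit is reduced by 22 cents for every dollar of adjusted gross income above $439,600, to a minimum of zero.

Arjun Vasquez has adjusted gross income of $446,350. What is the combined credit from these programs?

$5,470

Solar Installation Rebate: income exceeds $321,700 by $124,650, which is 42 full-or-partial $3,000 increments; reduction = 42 × $22 = $924, leaving $55.
Student Loan Interest Credit: 22% of the $6,750 excess over $439,600 is $1,485; credit = $6,900 − $1,485 = $5,415.
Total: $55 + $5,415 = $5,470.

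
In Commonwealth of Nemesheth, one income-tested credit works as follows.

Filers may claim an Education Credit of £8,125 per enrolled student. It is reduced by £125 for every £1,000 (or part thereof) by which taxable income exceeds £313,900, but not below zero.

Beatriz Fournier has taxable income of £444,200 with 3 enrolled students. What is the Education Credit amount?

Education Credit: base = 3 × £8,125 = £24,375. income exceeds £313,900 by £130,300, which is 131 full-or-partial £1,000 increments; reduction = 131 × £125 = £16,375, leaving £8,000.

£8,000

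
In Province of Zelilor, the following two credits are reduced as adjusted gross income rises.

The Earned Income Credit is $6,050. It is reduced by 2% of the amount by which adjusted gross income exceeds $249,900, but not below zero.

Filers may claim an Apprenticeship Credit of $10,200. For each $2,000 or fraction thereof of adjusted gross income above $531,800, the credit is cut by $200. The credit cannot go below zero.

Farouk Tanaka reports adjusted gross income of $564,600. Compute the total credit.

$6,800

Earned Income Credit: 2% of the $314,700 excess over $249,900 is $6,294 ≥ base, so the credit is $0.
Apprenticeship Credit: income exceeds $531,800 by $32,800, which is 17 full-or-partial $2,000 increments; reduction = 17 × $200 = $3,400, leaving $6,800.
Total: $0 + $6,800 = $6,800.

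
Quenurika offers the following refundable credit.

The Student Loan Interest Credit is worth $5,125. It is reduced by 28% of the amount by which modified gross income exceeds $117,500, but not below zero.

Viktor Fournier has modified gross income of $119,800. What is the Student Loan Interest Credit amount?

$4,481

Student Loan Interest Credit: 28% of the $2,300 excess over $117,500 is $644; credit = $5,125 − $644 = $4,481.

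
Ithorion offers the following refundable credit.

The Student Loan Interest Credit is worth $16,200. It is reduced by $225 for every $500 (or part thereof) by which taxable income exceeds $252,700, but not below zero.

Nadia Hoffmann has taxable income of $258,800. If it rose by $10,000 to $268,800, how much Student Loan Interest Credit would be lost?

$4,500

At $258,800 — income exceeds $252,700 by $6,100, which is 13 full-or-partial $500 increments; reduction = 13 × $225 = $2,925, leaving $13,275.
At $268,800 — income exceeds $252,700 by $16,100, which is 33 full-or-partial $500 increments; reduction = 33 × $225 = $7,425, leaving $8,775.
Lost: $13,275 − $8,775 = $4,500.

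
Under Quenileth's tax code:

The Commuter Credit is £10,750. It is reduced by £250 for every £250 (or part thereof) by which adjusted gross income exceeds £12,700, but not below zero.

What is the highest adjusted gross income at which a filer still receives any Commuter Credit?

After 42 increments the reduction is 42 × £250 = £10,500, leaving £250; one more increment wipes it out. Increment 42 ends at excess 42 × £250 = £10,500, so the highest qualifying income is £12,700 + £10,500 = £23,200.

£23,200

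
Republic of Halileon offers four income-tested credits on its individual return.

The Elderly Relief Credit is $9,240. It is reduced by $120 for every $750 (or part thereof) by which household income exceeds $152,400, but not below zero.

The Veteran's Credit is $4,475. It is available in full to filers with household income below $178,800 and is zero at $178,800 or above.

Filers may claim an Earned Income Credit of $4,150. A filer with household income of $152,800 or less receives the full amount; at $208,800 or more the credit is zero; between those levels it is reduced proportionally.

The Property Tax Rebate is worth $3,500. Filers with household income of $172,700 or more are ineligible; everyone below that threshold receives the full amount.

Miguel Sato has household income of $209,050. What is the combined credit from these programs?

Elderly Relief Credit: income exceeds $152,400 by $56,650, which is 76 full-or-partial $750 increments; reduction = 76 × $120 = $9,120, leaving $120.
Veteran's Credit: $209,050 meets or exceeds the $178,800 cutoff, so the credit is $0.
Earned Income Credit: $209,050 is at or above $208,800, so the credit is $0.
Property Tax Rebate: $209,050 meets or exceeds the $172,700 cutoff, so the credit is $0.
Total: $120 + $0 + $0 + $0 = $120.

$120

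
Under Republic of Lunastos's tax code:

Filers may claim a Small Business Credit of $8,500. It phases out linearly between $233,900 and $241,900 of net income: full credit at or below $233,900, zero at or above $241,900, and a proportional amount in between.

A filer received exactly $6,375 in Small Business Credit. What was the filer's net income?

$235,900

$6,375 is 6,375/8,500 of the full $8,500, so 2,125/8,500 of the $8,000 range has been used: income = $233,900 + $8,000 × 2,125/8,500 = $235,900.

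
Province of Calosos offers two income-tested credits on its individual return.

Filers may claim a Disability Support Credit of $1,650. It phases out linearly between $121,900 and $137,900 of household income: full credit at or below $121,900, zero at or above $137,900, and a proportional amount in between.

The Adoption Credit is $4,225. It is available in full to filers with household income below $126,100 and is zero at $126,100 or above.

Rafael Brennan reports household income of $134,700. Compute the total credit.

Disability Support Credit: $134,700 is $12,800 into a $16,000 phase-out range, leaving 3,200/16,000 of the credit: $1,650 × 3,200/16,000 = $330.
Adoption Credit: $134,700 meets or exceeds the $126,100 cutoff, so the credit is $0.
Total: $330 + $0 = $330.

$330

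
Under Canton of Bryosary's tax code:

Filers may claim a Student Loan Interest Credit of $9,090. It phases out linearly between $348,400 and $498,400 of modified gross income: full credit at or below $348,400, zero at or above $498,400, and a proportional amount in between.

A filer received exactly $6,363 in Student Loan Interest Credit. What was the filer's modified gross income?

$6,363 is 6,363/9,090 of the full $9,090, so 2,727/9,090 of the $150,000 range has been used: income = $348,400 + $150,000 × 2,727/9,090 = $393,400.

$393,400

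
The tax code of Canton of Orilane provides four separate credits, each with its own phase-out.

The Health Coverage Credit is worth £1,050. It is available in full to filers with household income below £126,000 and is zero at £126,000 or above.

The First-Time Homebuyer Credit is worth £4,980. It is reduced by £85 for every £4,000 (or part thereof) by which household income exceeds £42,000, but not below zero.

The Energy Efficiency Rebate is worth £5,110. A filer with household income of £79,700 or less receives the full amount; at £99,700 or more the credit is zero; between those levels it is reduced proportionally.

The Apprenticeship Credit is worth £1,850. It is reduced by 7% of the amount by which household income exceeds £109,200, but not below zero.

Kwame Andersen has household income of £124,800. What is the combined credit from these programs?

Health Coverage Credit: £124,800 is below the £126,000 cutoff, so the full £1,050 applies.
First-Time Homebuyer Credit: income exceeds £42,000 by £82,800, which is 21 full-or-partial £4,000 increments; reduction = 21 × £85 = £1,785, leaving £3,195.
Energy Efficiency Rebate: £124,800 is at or above £99,700, so the credit is £0.
Apprenticeship Credit: 7% of the £15,600 excess over £109,200 is £1,092; credit = £1,850 − £1,092 = £758.
Total: £1,050 + £3,195 + £0 + £758 = £5,003.

£5,003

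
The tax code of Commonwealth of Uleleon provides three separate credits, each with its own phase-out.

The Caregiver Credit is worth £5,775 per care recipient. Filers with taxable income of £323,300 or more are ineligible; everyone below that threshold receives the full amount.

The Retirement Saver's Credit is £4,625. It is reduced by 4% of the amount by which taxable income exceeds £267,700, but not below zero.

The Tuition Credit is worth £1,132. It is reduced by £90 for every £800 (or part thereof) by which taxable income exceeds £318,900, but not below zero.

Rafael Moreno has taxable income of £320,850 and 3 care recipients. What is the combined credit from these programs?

£20,686

Caregiver Credit: base = 3 × £5,775 = £17,325. £320,850 is below the £323,300 cutoff, so the full £17,325 applies.
Retirement Saver's Credit: 4% of the £53,150 excess over £267,700 is £2,126; credit = £4,625 − £2,126 = £2,499.
Tuition Credit: income exceeds £318,900 by £1,950, which is 3 full-or-partial £800 increments; reduction = 3 × £90 = £270, leaving £862.
Total: £17,325 + £2,499 + £862 = £20,686.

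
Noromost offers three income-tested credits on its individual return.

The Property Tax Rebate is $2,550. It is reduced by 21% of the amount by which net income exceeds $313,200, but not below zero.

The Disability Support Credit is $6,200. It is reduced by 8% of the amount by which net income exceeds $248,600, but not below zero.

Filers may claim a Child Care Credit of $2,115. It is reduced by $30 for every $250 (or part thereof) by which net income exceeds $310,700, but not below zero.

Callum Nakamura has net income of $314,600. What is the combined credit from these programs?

Property Tax Rebate: 21% of the $1,400 excess over $313,200 is $294; credit = $2,550 − $294 = $2,256.
Disability Support Credit: 8% of the $66,000 excess over $248,600 is $5,280; credit = $6,200 − $5,280 = $920.
Child Care Credit: income exceeds $310,700 by $3,900, which is 16 full-or-partial $250 increments; reduction = 16 × $30 = $480, leaving $1,635.
Total: $2,256 + $920 + $1,635 = $4,811.

$4,811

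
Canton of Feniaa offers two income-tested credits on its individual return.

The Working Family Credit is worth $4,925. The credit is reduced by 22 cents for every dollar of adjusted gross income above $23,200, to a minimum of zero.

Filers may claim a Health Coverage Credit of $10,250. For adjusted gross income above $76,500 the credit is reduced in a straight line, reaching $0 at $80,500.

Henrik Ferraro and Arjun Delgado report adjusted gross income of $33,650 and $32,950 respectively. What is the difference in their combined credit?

$154

Henrik ($33,650): Working Family Credit: 22% of the $10,450 excess over $23,200 is $2,299; credit = $4,925 − $2,299 = $2,626. Health Coverage Credit: $33,650 is at or below the $76,500 threshold, so the full $10,250 applies. total $2,626 + $10,250 = $12,876
Arjun ($32,950): Working Family Credit: 22% of the $9,750 excess over $23,200 is $2,145; credit = $4,925 − $2,145 = $2,780. Health Coverage Credit: $32,950 is at or below the $76,500 threshold, so the full $10,250 applies. total $2,780 + $10,250 = $13,030
Difference: |$12,876 − $13,030| = $154.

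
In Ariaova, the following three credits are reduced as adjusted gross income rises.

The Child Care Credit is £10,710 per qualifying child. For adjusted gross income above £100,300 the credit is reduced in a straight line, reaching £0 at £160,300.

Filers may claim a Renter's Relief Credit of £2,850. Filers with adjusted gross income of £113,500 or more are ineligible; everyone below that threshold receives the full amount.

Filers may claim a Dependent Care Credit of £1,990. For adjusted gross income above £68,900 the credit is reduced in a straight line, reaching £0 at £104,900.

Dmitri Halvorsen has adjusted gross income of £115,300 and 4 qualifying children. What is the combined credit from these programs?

£32,130

Child Care Credit: base = 4 × £10,710 = £42,840. £115,300 is £15,000 into a £60,000 phase-out range, leaving 45,000/60,000 of the credit: £42,840 × 45,000/60,000 = £32,130.
Renter's Relief Credit: £115,300 meets or exceeds the £113,500 cutoff, so the credit is £0.
Dependent Care Credit: £115,300 is at or above £104,900, so the credit is £0.
Total: £32,130 + £0 + £0 = £32,130.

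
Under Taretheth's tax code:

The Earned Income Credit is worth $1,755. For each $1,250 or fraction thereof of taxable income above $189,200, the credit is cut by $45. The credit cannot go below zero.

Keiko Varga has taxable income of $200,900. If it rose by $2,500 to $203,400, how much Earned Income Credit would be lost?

At $200,900 — income exceeds $189,200 by $11,700, which is 10 full-or-partial $1,250 increments; reduction = 10 × $45 = $450, leaving $1,305.
At $203,400 — income exceeds $189,200 by $14,200, which is 12 full-or-partial $1,250 increments; reduction = 12 × $45 = $540, leaving $1,215.
Lost: $1,305 − $1,215 = $90.

$90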